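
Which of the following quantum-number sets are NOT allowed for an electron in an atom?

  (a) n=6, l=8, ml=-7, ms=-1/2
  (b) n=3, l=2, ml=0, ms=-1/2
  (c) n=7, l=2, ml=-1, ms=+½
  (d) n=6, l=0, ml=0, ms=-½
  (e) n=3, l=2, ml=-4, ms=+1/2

(a) and (e)

(a) has l = 8 ≥ n = 6, violating 0 ≤ l ≤ n−1.
(e) has |ml| = 4 > l = 2, violating −l ≤ ml ≤ l.
The remaining sets (b), (c), (d) satisfy all four rules.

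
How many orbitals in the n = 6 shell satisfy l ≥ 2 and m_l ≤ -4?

Orbitals with l ≥ 2 and m_l ≤ -4, by l: l=4 → 1; l=5 → 2.
Total orbitals: 1 + 2 = 3.

3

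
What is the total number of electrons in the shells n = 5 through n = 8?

348

Shell n has n² orbitals: 5²=25 + 6²=36 + 7²=49 + 8²=64 = 174 orbitals.
Two spin states per orbital: 2 × 174 = 348 electrons.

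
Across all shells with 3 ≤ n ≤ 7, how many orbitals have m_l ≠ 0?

For each n in the range, tally the orbitals obeying m_l ≠ 0:
n=3 → 6; n=4 → 12; n=5 → 20; n=6 → 30; n=7 → 42.
Total orbitals: 6 + 12 + 20 + 30 + 42 = 110.

110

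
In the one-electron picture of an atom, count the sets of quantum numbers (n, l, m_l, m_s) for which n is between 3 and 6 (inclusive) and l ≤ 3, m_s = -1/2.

57

Per-shell orbital counts meeting the constraint:
n=3 → 9; n=4 → 16; n=5 → 16; n=6 → 16.
Orbitals: 9 + 16 + 16 + 16 = 57. With m_s fixed to -1/2 there is one state per orbital, so 57 states.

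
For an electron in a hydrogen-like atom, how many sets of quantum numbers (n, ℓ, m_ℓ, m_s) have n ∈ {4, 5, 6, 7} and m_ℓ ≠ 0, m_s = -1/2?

For each n in the range, tally the orbitals obeying m_ℓ ≠ 0:
n=4 → 12; n=5 → 20; n=6 → 30; n=7 → 42.
Orbitals: 12 + 20 + 30 + 42 = 104. With m_s fixed to -1/2 there is one state per orbital, so 104 states.

104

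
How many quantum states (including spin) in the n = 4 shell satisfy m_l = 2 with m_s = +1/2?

The n = 4 shell has l = 0 through 3; check each.
Orbitals with m_l = 2, by l: l=2 → 1; l=3 → 1.
Orbitals: 1 + 1 = 2. With m_s fixed to a single value there is one state per orbital, giving 2 states.

2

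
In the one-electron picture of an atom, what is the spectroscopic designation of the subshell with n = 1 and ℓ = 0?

1s

ℓ = 0 corresponds to the letter 's', so the subshell is 1s.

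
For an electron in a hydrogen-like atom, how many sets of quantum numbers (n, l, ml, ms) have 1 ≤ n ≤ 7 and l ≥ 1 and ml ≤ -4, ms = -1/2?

For each n in the range, tally the orbitals obeying l ≥ 1 and ml ≤ -4:
n=5 → 1; n=6 → 3; n=7 → 6.
Orbitals: 1 + 3 + 6 = 10. With ms fixed to -1/2 there is one state per orbital, so 10 states.

10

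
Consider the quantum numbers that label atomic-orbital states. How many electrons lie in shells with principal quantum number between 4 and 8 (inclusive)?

Shell n has n² orbitals: 4²=16 + 5²=25 + 6²=36 + 7²=49 + 8²=64 = 190 orbitals.
Two spin states per orbital: 2 × 190 = 380 electrons.

380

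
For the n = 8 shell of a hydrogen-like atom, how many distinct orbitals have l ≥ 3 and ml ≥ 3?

With n = 8 the allowed l are 0, 1, …, 7.
Per l-value: l=3 → 1; l=4 → 2; l=5 → 3; l=6 → 4; l=7 → 5.
Total orbitals: 1 + 2 + 3 + 4 + 5 = 15.

15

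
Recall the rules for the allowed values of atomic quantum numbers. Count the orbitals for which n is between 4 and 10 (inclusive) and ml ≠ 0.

Count contributing orbitals for each principal shell:
n=4 → 12; n=5 → 20; n=6 → 30; n=7 → 42; n=8 → 56; n=9 → 72; n=10 → 90.
Total orbitals: 12 + 20 + 30 + 42 + 56 + 72 + 90 = 322.

322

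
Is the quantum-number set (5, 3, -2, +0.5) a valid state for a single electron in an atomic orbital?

Allowed

n = 5 is a positive integer. ℓ = 3 satisfies 0 ≤ ℓ ≤ n−1 = 4. m_ℓ = -2 lies in the range −ℓ … +ℓ (here −3 … 3). m_s = +1/2 is one of ±1/2.
All four constraints are satisfied.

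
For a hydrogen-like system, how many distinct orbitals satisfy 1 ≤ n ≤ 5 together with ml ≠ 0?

Work shell by shell — for each n, count the (l, ml) pairs that satisfy ml ≠ 0:
n=2 → 2; n=3 → 6; n=4 → 12; n=5 → 20.
Total orbitals: 2 + 6 + 12 + 20 = 40.

40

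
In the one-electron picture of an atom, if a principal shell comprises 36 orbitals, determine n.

n² = 36 ⇒ n = 6.

n = 6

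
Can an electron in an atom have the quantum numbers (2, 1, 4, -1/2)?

No

The magnetic quantum number must satisfy −ℓ ≤ m_ℓ ≤ ℓ. With ℓ = 1, m_ℓ can only be -1, 0, 1, so m_ℓ = 4 is forbidden.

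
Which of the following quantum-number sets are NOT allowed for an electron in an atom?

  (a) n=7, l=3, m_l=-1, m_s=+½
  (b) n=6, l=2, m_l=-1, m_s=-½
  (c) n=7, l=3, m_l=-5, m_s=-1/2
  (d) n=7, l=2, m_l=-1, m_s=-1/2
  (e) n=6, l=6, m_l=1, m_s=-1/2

(c) and (e)

(c) has |m_l| = 5 > l = 3, violating −l ≤ m_l ≤ l.
(e) has l = 6 ≥ n = 6, violating 0 ≤ l ≤ n−1.
The remaining sets (a), (b), (d) satisfy all four rules.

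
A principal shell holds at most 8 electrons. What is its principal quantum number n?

2n² = 8 ⇒ n² = 4 ⇒ n = 2.

n = 2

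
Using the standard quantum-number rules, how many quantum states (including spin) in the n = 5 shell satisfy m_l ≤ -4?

2

The n = 5 shell has l = 0 through 4; check each.
Contributions: l=4 → 1.
Orbitals: 1. Each orbital carries two spin states, so 1 × 2 = 2 states.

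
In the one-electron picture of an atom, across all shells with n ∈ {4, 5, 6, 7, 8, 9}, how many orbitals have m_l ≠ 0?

Per-shell orbital counts meeting the constraint:
n=4 → 12; n=5 → 20; n=6 → 30; n=7 → 42; n=8 → 56; n=9 → 72.
Total orbitals: 12 + 20 + 30 + 42 + 56 + 72 = 232.

232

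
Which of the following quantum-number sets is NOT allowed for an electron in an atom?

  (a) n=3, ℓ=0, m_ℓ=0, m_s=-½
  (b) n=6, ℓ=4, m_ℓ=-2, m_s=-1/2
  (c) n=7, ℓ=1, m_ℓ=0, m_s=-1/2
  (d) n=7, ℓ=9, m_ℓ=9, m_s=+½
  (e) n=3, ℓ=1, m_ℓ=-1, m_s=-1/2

(d)

(d) has ℓ = 9 ≥ n = 7, violating 0 ≤ ℓ ≤ n−1.
The remaining sets (a), (b), (c), (e) satisfy all four rules.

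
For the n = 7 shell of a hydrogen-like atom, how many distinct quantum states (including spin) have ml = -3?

8

Per l-value: l=3 → 1; l=4 → 1; l=5 → 1; l=6 → 1.
Orbitals: 1 + 1 + 1 + 1 = 4. Each orbital carries two spin states, so 4 × 2 = 8 states.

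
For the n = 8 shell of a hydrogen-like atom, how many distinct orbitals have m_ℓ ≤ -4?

The n = 8 shell has ℓ = 0 through 7; check each.
Orbitals with m_ℓ ≤ -4, by ℓ: ℓ=4 → 1; ℓ=5 → 2; ℓ=6 → 3; ℓ=7 → 4.
Total orbitals: 1 + 2 + 3 + 4 = 10.

10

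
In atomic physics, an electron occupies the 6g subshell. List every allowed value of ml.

The 6g subshell has l = 4, and ml takes every integer from −l to +l. With l = 4 that gives the 9 values -4, -3, -2, -1, 0, 1, 2, 3, 4.

-4, -3, -2, -1, 0, 1, 2, 3, 4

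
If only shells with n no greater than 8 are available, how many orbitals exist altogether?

Total orbitals = 1² + 2² + 3² + 4² + 5² + 6² + 7² + 8² = 204.

204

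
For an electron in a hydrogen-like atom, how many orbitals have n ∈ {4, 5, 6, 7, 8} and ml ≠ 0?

Count contributing orbitals for each principal shell:
n=4 → 12; n=5 → 20; n=6 → 30; n=7 → 42; n=8 → 56.
Total orbitals: 12 + 20 + 30 + 42 + 56 = 160.

160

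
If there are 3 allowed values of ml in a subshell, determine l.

l = 1

ml ranges over 2l+1 integers, so 2l+1 = 3 ⇒ l = 1.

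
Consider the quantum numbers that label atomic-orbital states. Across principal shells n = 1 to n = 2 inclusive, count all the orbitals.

5

Shell n has n² orbitals: 1²=1 + 2²=4 = 5 orbitals.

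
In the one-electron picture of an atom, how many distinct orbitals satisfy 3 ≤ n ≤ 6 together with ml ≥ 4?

Work shell by shell — for each n, count the (l, ml) pairs that satisfy ml ≥ 4:
n=5 → 1; n=6 → 3.
Total orbitals: 1 + 3 = 4.

4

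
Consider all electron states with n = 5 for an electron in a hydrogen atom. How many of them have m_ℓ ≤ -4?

2

Go through ℓ = 0, …, 4 (the values permitted for n = 5).
Contributions: ℓ=4 → 1.
Orbitals: 1. Each orbital carries two spin states, so 1 × 2 = 2 states.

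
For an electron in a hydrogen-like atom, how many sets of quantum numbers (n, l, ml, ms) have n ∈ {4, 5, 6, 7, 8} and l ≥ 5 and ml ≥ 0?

80

For each n in the range, tally the orbitals obeying l ≥ 5 and ml ≥ 0:
n=6 → 6; n=7 → 13; n=8 → 21.
Orbitals: 6 + 13 + 21 = 40. Including both spin states (ms = ±1/2) gives 2 × 40 = 80 states.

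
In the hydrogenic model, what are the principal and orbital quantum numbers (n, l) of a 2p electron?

n = 2, l = 1

The leading integer gives n = 2; the letter 'p' means l = 1.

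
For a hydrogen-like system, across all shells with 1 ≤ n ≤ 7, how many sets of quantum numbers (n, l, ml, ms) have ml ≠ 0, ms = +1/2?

112

For each n in the range, tally the orbitals obeying ml ≠ 0:
n=2 → 2; n=3 → 6; n=4 → 12; n=5 → 20; n=6 → 30; n=7 → 42.
Orbitals: 2 + 6 + 12 + 20 + 30 + 42 = 112. With ms fixed to +1/2 there is one state per orbital, so 112 states.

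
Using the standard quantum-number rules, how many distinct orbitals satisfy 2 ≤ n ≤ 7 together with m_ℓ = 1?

21

Treat each shell separately and count matching orbitals:
n=2 → 1; n=3 → 2; n=4 → 3; n=5 → 4; n=6 → 5; n=7 → 6.
Total orbitals: 1 + 2 + 3 + 4 + 5 + 6 = 21.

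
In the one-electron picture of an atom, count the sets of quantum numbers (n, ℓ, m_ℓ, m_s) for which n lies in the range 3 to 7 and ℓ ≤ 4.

Per-shell orbital counts meeting the constraint:
n=3 → 9; n=4 → 16; n=5 → 25; n=6 → 25; n=7 → 25.
Orbitals: 9 + 16 + 25 + 25 + 25 = 100. Including both spin states (m_s = ±1/2) gives 2 × 100 = 200 states.

200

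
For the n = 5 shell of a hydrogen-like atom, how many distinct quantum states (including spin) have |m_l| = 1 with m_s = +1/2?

8

For n = 5, l ranges over 0 … 4.
Contributions: l=1 → 2; l=2 → 2; l=3 → 2; l=4 → 2.
Orbitals: 2 + 2 + 2 + 2 = 8. With m_s fixed to a single value there is one state per orbital, giving 8 states.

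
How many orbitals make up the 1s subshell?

A subshell has 2l+1 orbitals; with l = 0, that's 1.

1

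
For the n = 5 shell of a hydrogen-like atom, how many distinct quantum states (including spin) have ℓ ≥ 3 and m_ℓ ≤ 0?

The n = 5 shell has ℓ = 0 through 4; check each.
Contributions: ℓ=3 → 4; ℓ=4 → 5.
Orbitals: 4 + 5 = 9. Each orbital carries two spin states, so 9 × 2 = 18 states.

18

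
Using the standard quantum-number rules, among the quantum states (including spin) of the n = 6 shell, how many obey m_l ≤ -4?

6

For n = 6, l ranges over 0 … 5.
The (l, m_l) pairs meeting m_l ≤ -4 give: l=4 → 1; l=5 → 2.
Orbitals: 1 + 2 = 3. Each orbital carries two spin states, so 3 × 2 = 6 states.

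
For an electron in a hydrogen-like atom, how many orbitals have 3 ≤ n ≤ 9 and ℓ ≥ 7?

47

Per-shell orbital counts meeting the constraint:
n=8 → 15; n=9 → 32.
Total orbitals: 15 + 32 = 47.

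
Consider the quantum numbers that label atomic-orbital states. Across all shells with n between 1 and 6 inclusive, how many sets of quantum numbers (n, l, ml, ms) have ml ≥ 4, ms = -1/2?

4

For each n in the range, tally the orbitals obeying ml ≥ 4:
n=5 → 1; n=6 → 3.
Orbitals: 1 + 3 = 4. With ms fixed to -1/2 there is one state per orbital, so 4 states.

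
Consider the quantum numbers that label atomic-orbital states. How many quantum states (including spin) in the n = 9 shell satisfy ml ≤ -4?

With n = 9 the allowed l are 0, 1, …, 8.
Orbitals with ml ≤ -4, by l: l=4 → 1; l=5 → 2; l=6 → 3; l=7 → 4; l=8 → 5.
Orbitals: 1 + 2 + 3 + 4 + 5 = 15. Each orbital carries two spin states, so 15 × 2 = 30 states.

30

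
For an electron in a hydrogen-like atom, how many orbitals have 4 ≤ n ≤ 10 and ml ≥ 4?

Per-shell orbital counts meeting the constraint:
n=5 → 1; n=6 → 3; n=7 → 6; n=8 → 10; n=9 → 15; n=10 → 21.
Total orbitals: 1 + 3 + 6 + 10 + 15 + 21 = 56.

56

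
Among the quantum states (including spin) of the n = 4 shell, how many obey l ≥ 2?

24

For n = 4, l ranges over 0 … 3.
Orbitals with l ≥ 2, by l: l=2 → 5; l=3 → 7.
Orbitals: 5 + 7 = 12. Each orbital carries two spin states, so 12 × 2 = 24 states.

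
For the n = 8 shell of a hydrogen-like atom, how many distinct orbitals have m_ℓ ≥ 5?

6

For n = 8, ℓ ranges over 0 … 7.
Per ℓ-value: ℓ=5 → 1; ℓ=6 → 2; ℓ=7 → 3.
Total orbitals: 1 + 2 + 3 = 6.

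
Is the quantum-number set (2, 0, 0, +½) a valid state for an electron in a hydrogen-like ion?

n = 2 is a positive integer. l = 0 satisfies 0 ≤ l ≤ n−1 = 1. ml = 0 lies in the range −l … +l (here 0). ms = +1/2 is one of ±1/2.
All four constraints are satisfied.

Valid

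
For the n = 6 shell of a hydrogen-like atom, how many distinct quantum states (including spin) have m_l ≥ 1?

30

Per l-value: l=1 → 1; l=2 → 2; l=3 → 3; l=4 → 4; l=5 → 5.
Orbitals: 1 + 2 + 3 + 4 + 5 = 15. Each orbital carries two spin states, so 15 × 2 = 30 states.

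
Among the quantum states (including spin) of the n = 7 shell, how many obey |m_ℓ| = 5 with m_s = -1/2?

4

Orbitals with |m_ℓ| = 5, by ℓ: ℓ=5 → 2; ℓ=6 → 2.
Orbitals: 2 + 2 = 4. With m_s fixed to a single value there is one state per orbital, giving 4 states.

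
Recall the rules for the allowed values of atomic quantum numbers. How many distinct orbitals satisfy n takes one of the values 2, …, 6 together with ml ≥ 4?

4

Treat each shell separately and count matching orbitals:
n=5 → 1; n=6 → 3.
Total orbitals: 1 + 3 = 4.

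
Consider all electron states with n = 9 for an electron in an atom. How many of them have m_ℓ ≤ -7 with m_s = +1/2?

The n = 9 shell has ℓ = 0 through 8; check each.
Orbitals with m_ℓ ≤ -7, by ℓ: ℓ=7 → 1; ℓ=8 → 2.
Orbitals: 1 + 2 = 3. With m_s fixed to a single value there is one state per orbital, giving 3 states.

3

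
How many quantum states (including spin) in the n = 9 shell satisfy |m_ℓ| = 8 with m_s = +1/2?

2

Per ℓ-value: ℓ=8 → 2.
Orbitals: 2. With m_s fixed to a single value there is one state per orbital, giving 2 states.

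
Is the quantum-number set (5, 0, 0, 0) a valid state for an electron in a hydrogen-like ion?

No

The spin quantum number for an electron can only be ms = +1/2 or −1/2; ms = 0 is not one of those.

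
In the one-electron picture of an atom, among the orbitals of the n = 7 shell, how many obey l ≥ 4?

33

Go through l = 0, …, 6 (the values permitted for n = 7).
Orbitals with l ≥ 4, by l: l=4 → 9; l=5 → 11; l=6 → 13.
Total orbitals: 9 + 11 + 13 = 33.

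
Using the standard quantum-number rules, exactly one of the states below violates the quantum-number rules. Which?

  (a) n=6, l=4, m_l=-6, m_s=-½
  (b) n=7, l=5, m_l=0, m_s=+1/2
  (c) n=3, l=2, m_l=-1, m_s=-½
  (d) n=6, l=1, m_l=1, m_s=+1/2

(a)

(a) has |m_l| = 6 > l = 4, violating −l ≤ m_l ≤ l.
The remaining sets (b), (c), (d) satisfy all four rules.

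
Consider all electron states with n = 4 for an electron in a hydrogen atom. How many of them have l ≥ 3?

14

The n = 4 shell has l = 0 through 3; check each.
Orbitals with l ≥ 3, by l: l=3 → 7.
Orbitals: 7. Each orbital carries two spin states, so 7 × 2 = 14 states.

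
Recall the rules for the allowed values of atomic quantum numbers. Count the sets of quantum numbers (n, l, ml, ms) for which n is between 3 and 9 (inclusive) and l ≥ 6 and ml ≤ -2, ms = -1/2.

34

Per-shell orbital counts meeting the constraint:
n=7 → 5; n=8 → 11; n=9 → 18.
Orbitals: 5 + 11 + 18 = 34. With ms fixed to -1/2 there is one state per orbital, so 34 states.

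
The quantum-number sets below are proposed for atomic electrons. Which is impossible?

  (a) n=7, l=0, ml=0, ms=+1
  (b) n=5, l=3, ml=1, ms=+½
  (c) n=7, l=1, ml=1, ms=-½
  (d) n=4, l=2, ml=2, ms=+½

(a) has ms = +1, but an electron's spin must be ±1/2.
The remaining sets (b), (c), (d) satisfy all four rules.

(a)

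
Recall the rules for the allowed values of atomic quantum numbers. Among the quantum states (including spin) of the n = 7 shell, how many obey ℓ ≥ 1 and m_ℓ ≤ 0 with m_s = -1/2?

27

Go through ℓ = 0, …, 6 (the values permitted for n = 7).
Contributions: ℓ=1 → 2; ℓ=2 → 3; ℓ=3 → 4; ℓ=4 → 5; ℓ=5 → 6; ℓ=6 → 7.
Orbitals: 2 + 3 + 4 + 5 + 6 + 7 = 27. With m_s fixed to a single value there is one state per orbital, giving 27 states.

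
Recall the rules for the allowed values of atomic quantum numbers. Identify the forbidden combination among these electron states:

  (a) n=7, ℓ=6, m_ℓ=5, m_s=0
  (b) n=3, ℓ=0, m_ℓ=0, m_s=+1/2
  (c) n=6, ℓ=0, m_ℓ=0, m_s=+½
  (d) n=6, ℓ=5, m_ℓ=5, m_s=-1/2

(a) has m_s = 0, but an electron's spin must be ±1/2.
The remaining sets (b), (c), (d) satisfy all four rules.

(a)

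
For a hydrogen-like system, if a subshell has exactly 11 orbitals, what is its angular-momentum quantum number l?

l = 5

2l+1 = 11 gives l = 5.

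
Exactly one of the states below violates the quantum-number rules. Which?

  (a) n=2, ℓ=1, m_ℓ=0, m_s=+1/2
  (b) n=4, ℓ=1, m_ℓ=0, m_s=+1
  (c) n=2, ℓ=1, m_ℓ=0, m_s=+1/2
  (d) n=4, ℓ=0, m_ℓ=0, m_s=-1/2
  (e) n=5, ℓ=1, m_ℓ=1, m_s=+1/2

(b)

(b) has m_s = +1, but an electron's spin must be ±1/2.
The remaining sets (a), (c), (d), (e) satisfy all four rules.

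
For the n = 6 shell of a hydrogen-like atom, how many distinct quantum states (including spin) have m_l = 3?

6

With n = 6 the allowed l are 0, 1, …, 5.
The (l, m_l) pairs meeting m_l = 3 give: l=3 → 1; l=4 → 1; l=5 → 1.
Orbitals: 1 + 1 + 1 = 3. Each orbital carries two spin states, so 3 × 2 = 6 states.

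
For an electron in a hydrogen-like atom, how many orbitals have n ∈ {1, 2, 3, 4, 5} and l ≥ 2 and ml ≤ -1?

16

For each n in the range, tally the orbitals obeying l ≥ 2 and ml ≤ -1:
n=3 → 2; n=4 → 5; n=5 → 9.
Total orbitals: 2 + 5 + 9 = 16.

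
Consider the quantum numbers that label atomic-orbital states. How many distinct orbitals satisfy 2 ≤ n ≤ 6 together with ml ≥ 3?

10

Treat each shell separately and count matching orbitals:
n=4 → 1; n=5 → 3; n=6 → 6.
Total orbitals: 1 + 3 + 6 = 10.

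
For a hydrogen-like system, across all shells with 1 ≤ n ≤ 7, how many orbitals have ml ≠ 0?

112

For each n in the range, tally the orbitals obeying ml ≠ 0:
n=2 → 2; n=3 → 6; n=4 → 12; n=5 → 20; n=6 → 30; n=7 → 42.
Total orbitals: 2 + 6 + 12 + 20 + 30 + 42 = 112.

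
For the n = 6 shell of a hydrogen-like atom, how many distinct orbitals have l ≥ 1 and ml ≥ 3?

6

The n = 6 shell has l = 0 through 5; check each.
Per l-value: l=3 → 1; l=4 → 2; l=5 → 3.
Total orbitals: 1 + 2 + 3 = 6.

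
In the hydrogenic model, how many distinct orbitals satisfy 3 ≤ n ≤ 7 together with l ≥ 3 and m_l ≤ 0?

50

Per-shell orbital counts meeting the constraint:
n=4 → 4; n=5 → 9; n=6 → 15; n=7 → 22.
Total orbitals: 4 + 9 + 15 + 22 = 50.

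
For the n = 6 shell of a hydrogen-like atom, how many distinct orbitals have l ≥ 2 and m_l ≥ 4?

The (l, m_l) pairs meeting l ≥ 2 and m_l ≥ 4 give: l=4 → 1; l=5 → 2.
Total orbitals: 1 + 2 = 3.

3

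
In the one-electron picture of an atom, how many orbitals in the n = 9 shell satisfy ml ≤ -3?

21

Go through l = 0, …, 8 (the values permitted for n = 9).
The (l, ml) pairs meeting ml ≤ -3 give: l=3 → 1; l=4 → 2; l=5 → 3; l=6 → 4; l=7 → 5; l=8 → 6.
Total orbitals: 1 + 2 + 3 + 4 + 5 + 6 = 21.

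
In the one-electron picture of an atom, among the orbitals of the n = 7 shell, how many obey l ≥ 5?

24

The n = 7 shell has l = 0 through 6; check each.
The (l, m_l) pairs meeting l ≥ 5 give: l=5 → 11; l=6 → 13.
Total orbitals: 11 + 13 = 24.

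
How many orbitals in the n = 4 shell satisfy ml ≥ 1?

The (l, ml) pairs meeting ml ≥ 1 give: l=1 → 1; l=2 → 2; l=3 → 3.
Total orbitals: 1 + 2 + 3 = 6.

6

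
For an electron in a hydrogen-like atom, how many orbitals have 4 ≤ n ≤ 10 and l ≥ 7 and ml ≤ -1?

Count contributing orbitals for each principal shell:
n=8 → 7; n=9 → 15; n=10 → 24.
Total orbitals: 7 + 15 + 24 = 46.

46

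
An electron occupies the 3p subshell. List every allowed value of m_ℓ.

-1, 0, 1

The 3p subshell has ℓ = 1, and m_ℓ takes every integer from −ℓ to +ℓ. With ℓ = 1 that gives the 3 values -1, 0, 1.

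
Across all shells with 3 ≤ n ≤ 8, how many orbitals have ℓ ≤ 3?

Count contributing orbitals for each principal shell:
n=3 → 9; n=4 → 16; n=5 → 16; n=6 → 16; n=7 → 16; n=8 → 16.
Total orbitals: 9 + 16 + 16 + 16 + 16 + 16 = 89.

89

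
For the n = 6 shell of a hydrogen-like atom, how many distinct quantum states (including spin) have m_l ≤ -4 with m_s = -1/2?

Contributions: l=4 → 1; l=5 → 2.
Orbitals: 1 + 2 = 3. With m_s fixed to a single value there is one state per orbital, giving 3 states.

3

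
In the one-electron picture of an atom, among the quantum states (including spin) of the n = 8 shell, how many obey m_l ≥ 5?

12

Go through l = 0, …, 7 (the values permitted for n = 8).
Per l-value: l=5 → 1; l=6 → 2; l=7 → 3.
Orbitals: 1 + 2 + 3 = 6. Each orbital carries two spin states, so 6 × 2 = 12 states.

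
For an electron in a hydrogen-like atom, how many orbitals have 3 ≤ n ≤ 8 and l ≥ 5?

Per-shell orbital counts meeting the constraint:
n=6 → 11; n=7 → 24; n=8 → 39.
Total orbitals: 11 + 24 + 39 = 74.

74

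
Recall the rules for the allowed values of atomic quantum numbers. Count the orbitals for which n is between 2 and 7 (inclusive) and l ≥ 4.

Work shell by shell — for each n, count the (l, ml) pairs that satisfy l ≥ 4:
n=5 → 9; n=6 → 20; n=7 → 33.
Total orbitals: 9 + 20 + 33 = 62.

62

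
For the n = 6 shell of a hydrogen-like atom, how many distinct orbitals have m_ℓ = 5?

Orbitals with m_ℓ = 5, by ℓ: ℓ=5 → 1.
Total orbitals: 1.

1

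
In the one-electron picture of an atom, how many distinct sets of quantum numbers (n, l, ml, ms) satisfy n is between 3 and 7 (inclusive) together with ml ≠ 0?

Go shell by shell, enumerating (l, ml) with ml ≠ 0:
n=3 → 6; n=4 → 12; n=5 → 20; n=6 → 30; n=7 → 42.
Orbitals: 6 + 12 + 20 + 30 + 42 = 110. Including both spin states (ms = ±1/2) gives 2 × 110 = 220 states.

220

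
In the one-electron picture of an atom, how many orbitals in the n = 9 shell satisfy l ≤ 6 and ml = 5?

2

For n = 9, l ranges over 0 … 8.
Per l-value: l=5 → 1; l=6 → 1.
Total orbitals: 1 + 1 = 2.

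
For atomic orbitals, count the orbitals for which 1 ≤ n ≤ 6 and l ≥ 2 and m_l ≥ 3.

Per-shell orbital counts meeting the constraint:
n=4 → 1; n=5 → 3; n=6 → 6.
Total orbitals: 1 + 3 + 6 = 10.

10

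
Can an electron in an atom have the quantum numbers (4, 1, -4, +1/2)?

The magnetic quantum number must satisfy −l ≤ ml ≤ l. With l = 1, ml can only be -1, 0, 1, so ml = -4 is forbidden.

Not allowed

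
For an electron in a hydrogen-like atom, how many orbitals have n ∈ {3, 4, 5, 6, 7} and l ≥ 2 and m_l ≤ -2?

For each n in the range, tally the orbitals obeying l ≥ 2 and m_l ≤ -2:
n=3 → 1; n=4 → 3; n=5 → 6; n=6 → 10; n=7 → 15.
Total orbitals: 1 + 3 + 6 + 10 + 15 = 35.

35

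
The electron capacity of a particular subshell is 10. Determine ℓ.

2(2ℓ+1) = 10 ⇒ 2ℓ+1 = 5 ⇒ ℓ = 2.

ℓ = 2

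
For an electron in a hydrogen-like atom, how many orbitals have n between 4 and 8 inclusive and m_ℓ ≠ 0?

Work shell by shell — for each n, count the (ℓ, m_ℓ) pairs that satisfy m_ℓ ≠ 0:
n=4 → 12; n=5 → 20; n=6 → 30; n=7 → 42; n=8 → 56.
Total orbitals: 12 + 20 + 30 + 42 + 56 = 160.

160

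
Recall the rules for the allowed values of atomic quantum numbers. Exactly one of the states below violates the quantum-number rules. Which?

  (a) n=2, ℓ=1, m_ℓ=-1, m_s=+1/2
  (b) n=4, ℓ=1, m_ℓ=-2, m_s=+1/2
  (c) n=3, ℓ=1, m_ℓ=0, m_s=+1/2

(b) has |m_ℓ| = 2 > ℓ = 1, violating −ℓ ≤ m_ℓ ≤ ℓ.
The remaining sets (a), (c) satisfy all four rules.

(b)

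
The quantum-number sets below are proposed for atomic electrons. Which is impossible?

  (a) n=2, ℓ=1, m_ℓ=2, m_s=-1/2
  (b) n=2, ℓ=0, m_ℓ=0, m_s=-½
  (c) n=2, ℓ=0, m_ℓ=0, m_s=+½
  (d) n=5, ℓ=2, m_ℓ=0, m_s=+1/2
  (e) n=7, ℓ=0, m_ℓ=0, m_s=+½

(a)

(a) has |m_ℓ| = 2 > ℓ = 1, violating −ℓ ≤ m_ℓ ≤ ℓ.
The remaining sets (b), (c), (d), (e) satisfy all four rules.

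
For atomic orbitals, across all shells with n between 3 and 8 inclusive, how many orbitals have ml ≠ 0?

For each n in the range, tally the orbitals obeying ml ≠ 0:
n=3 → 6; n=4 → 12; n=5 → 20; n=6 → 30; n=7 → 42; n=8 → 56.
Total orbitals: 6 + 12 + 20 + 30 + 42 + 56 = 166.

166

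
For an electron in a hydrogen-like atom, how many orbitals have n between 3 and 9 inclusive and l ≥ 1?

Per-shell orbital counts meeting the constraint:
n=3 → 8; n=4 → 15; n=5 → 24; n=6 → 35; n=7 → 48; n=8 → 63; n=9 → 80.
Total orbitals: 8 + 15 + 24 + 35 + 48 + 63 + 80 = 273.

273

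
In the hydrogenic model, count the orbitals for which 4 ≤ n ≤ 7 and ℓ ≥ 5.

Go shell by shell, enumerating (ℓ, m_ℓ) with ℓ ≥ 5:
n=6 → 11; n=7 → 24.
Total orbitals: 11 + 24 = 35.

35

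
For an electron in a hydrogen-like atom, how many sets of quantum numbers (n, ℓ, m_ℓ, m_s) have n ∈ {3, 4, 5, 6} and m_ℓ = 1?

Per-shell orbital counts meeting the constraint:
n=3 → 2; n=4 → 3; n=5 → 4; n=6 → 5.
Orbitals: 2 + 3 + 4 + 5 = 14. Including both spin states (m_s = ±1/2) gives 2 × 14 = 28 states.

28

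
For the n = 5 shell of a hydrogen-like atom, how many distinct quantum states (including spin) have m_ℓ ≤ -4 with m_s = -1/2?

For n = 5, ℓ ranges over 0 … 4.
Contributions: ℓ=4 → 1.
Orbitals: 1. With m_s fixed to a single value there is one state per orbital, giving 1 state.

1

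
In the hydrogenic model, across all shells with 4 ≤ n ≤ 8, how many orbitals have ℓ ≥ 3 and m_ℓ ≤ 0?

Count contributing orbitals for each principal shell:
n=4 → 4; n=5 → 9; n=6 → 15; n=7 → 22; n=8 → 30.
Total orbitals: 4 + 9 + 15 + 22 + 30 = 80.

80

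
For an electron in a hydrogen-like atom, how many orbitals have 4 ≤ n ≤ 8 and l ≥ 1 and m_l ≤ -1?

80

Go shell by shell, enumerating (l, m_l) with l ≥ 1 and m_l ≤ -1:
n=4 → 6; n=5 → 10; n=6 → 15; n=7 → 21; n=8 → 28.
Total orbitals: 6 + 10 + 15 + 21 + 28 = 80.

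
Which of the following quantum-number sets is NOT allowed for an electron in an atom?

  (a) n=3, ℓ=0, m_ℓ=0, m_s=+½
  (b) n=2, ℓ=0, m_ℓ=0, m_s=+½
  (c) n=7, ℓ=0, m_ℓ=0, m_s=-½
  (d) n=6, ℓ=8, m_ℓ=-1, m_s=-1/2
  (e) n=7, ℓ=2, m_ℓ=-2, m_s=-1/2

(d) has ℓ = 8 ≥ n = 6, violating 0 ≤ ℓ ≤ n−1.
The remaining sets (a), (b), (c), (e) satisfy all four rules.

(d)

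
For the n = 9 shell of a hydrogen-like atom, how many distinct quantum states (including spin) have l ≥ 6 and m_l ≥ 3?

The n = 9 shell has l = 0 through 8; check each.
The (l, m_l) pairs meeting l ≥ 6 and m_l ≥ 3 give: l=6 → 4; l=7 → 5; l=8 → 6.
Orbitals: 4 + 5 + 6 = 15. Each orbital carries two spin states, so 15 × 2 = 30 states.

30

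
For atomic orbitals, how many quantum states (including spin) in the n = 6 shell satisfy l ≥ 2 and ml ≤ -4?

With n = 6 the allowed l are 0, 1, …, 5.
Orbitals with l ≥ 2 and ml ≤ -4, by l: l=4 → 1; l=5 → 2.
Orbitals: 1 + 2 = 3. Each orbital carries two spin states, so 3 × 2 = 6 states.

6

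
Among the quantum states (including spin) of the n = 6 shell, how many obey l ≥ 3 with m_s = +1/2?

The (l, m_l) pairs meeting l ≥ 3 give: l=3 → 7; l=4 → 9; l=5 → 11.
Orbitals: 7 + 9 + 11 = 27. With m_s fixed to a single value there is one state per orbital, giving 27 states.

27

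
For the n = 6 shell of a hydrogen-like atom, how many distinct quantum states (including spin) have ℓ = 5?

With n = 6 the allowed ℓ are 0, 1, …, 5.
Contributions: ℓ=5 → 11.
Orbitals: 11. Each orbital carries two spin states, so 11 × 2 = 22 states.

22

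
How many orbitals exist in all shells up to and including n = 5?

55

Total orbitals = 1² + 2² + 3² + 4² + 5² = 55.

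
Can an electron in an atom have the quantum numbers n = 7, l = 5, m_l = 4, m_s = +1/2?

n = 7 is a positive integer. l = 5 satisfies 0 ≤ l ≤ n−1 = 6. m_l = 4 lies in the range −l … +l (here −5 … 5). m_s = +1/2 is one of ±1/2.
All four constraints are satisfied.

Valid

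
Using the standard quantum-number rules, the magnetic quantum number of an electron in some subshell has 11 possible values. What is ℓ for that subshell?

ℓ = 5

m_ℓ ranges over 2ℓ+1 integers, so 2ℓ+1 = 11 ⇒ ℓ = 5.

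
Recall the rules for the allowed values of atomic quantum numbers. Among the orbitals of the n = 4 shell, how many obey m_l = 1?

Go through l = 0, …, 3 (the values permitted for n = 4).
Orbitals with m_l = 1, by l: l=1 → 1; l=2 → 1; l=3 → 1.
Total orbitals: 1 + 1 + 1 = 3.

3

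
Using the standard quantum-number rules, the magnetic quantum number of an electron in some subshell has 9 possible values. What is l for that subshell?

ml ranges over 2l+1 integers, so 2l+1 = 9 ⇒ l = 4.

l = 4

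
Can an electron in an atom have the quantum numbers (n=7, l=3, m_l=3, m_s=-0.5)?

n = 7 is a positive integer. l = 3 satisfies 0 ≤ l ≤ n−1 = 6. m_l = 3 lies in the range −l … +l (here −3 … 3). m_s = -1/2 is one of ±1/2.
All four constraints are satisfied.

Valid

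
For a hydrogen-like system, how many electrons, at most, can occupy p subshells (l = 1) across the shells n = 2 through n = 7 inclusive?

36

A p subshell (l = 1) exists for every n ≥ 2, so shells n = 2, 3, 4, 5, 6, 7 each contribute one — 6 subshells.
Since each p subshell holds 2(2·1+1) = 6 electrons, the total is 6 × 6 = 36.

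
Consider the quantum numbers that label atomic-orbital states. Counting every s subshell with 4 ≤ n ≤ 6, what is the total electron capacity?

An s subshell (l = 0) exists for every n ≥ 1, so shells n = 4, 5, 6 each contribute one — 3 subshells.
Since each s subshell holds 2(2·0+1) = 2 electrons, the total is 3 × 2 = 6.

6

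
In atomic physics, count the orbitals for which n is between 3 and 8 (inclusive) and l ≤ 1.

24

For each n in the range, tally the orbitals obeying l ≤ 1:
n=3 → 4; n=4 → 4; n=5 → 4; n=6 → 4; n=7 → 4; n=8 → 4.
Total orbitals: 4 + 4 + 4 + 4 + 4 + 4 = 24.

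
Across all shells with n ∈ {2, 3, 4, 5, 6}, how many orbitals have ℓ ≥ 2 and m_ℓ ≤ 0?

40

Per-shell orbital counts meeting the constraint:
n=3 → 3; n=4 → 7; n=5 → 12; n=6 → 18.
Total orbitals: 3 + 7 + 12 + 18 = 40.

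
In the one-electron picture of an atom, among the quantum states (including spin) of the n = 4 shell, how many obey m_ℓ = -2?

4

Go through ℓ = 0, …, 3 (the values permitted for n = 4).
Per ℓ-value: ℓ=2 → 1; ℓ=3 → 1.
Orbitals: 1 + 1 = 2. Each orbital carries two spin states, so 2 × 2 = 4 states.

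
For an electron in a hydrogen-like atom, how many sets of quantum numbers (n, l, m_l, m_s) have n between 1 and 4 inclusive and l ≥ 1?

Per-shell orbital counts meeting the constraint:
n=2 → 3; n=3 → 8; n=4 → 15.
Orbitals: 3 + 8 + 15 = 26. Including both spin states (m_s = ±1/2) gives 2 × 26 = 52 states.

52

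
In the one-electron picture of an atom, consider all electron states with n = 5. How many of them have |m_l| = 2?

The (l, m_l) pairs meeting |m_l| = 2 give: l=2 → 2; l=3 → 2; l=4 → 2.
Orbitals: 2 + 2 + 2 = 6. Each orbital carries two spin states, so 6 × 2 = 12 states.

12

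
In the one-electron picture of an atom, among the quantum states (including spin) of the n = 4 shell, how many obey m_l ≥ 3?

2

With n = 4 the allowed l are 0, 1, …, 3.
Contributions: l=3 → 1.
Orbitals: 1. Each orbital carries two spin states, so 1 × 2 = 2 states.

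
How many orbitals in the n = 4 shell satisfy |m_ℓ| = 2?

4

With n = 4 the allowed ℓ are 0, 1, …, 3.
The (ℓ, m_ℓ) pairs meeting |m_ℓ| = 2 give: ℓ=2 → 2; ℓ=3 → 2.
Total orbitals: 2 + 2 = 4.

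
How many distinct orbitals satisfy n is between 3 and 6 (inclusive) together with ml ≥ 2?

Go shell by shell, enumerating (l, ml) with ml ≥ 2:
n=3 → 1; n=4 → 3; n=5 → 6; n=6 → 10.
Total orbitals: 1 + 3 + 6 + 10 = 20.

20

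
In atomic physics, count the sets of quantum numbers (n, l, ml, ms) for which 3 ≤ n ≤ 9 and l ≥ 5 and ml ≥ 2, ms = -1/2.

Per-shell orbital counts meeting the constraint:
n=6 → 4; n=7 → 9; n=8 → 15; n=9 → 22.
Orbitals: 4 + 9 + 15 + 22 = 50. With ms fixed to -1/2 there is one state per orbital, so 50 states.

50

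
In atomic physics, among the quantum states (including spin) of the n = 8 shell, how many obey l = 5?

The n = 8 shell has l = 0 through 7; check each.
Contributions: l=5 → 11.
Orbitals: 11. Each orbital carries two spin states, so 11 × 2 = 22 states.

22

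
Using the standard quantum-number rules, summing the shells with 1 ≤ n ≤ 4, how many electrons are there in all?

Shell n has n² orbitals: 1²=1 + 2²=4 + 3²=9 + 4²=16 = 30 orbitals.
Two spin states per orbital: 2 × 30 = 60 electrons.

60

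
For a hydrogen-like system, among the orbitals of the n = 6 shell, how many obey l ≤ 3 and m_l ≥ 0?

10

The n = 6 shell has l = 0 through 5; check each.
Per l-value: l=0 → 1; l=1 → 2; l=2 → 3; l=3 → 4.
Total orbitals: 1 + 2 + 3 + 4 = 10.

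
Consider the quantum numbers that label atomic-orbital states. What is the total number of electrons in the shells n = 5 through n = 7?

220

Shell n has n² orbitals: 5²=25 + 6²=36 + 7²=49 = 110 orbitals.
Two spin states per orbital: 2 × 110 = 220 electrons.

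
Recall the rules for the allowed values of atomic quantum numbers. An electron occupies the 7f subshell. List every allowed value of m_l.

The 7f subshell has l = 3, and m_l takes every integer from −l to +l. With l = 3 that gives the 7 values -3, -2, -1, 0, 1, 2, 3.

-3, -2, -1, 0, 1, 2, 3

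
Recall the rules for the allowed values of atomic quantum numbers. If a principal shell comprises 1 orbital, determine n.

n² = 1 ⇒ n = 1.

n = 1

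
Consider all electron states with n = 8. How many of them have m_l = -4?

For n = 8, l ranges over 0 … 7.
The (l, m_l) pairs meeting m_l = -4 give: l=4 → 1; l=5 → 1; l=6 → 1; l=7 → 1.
Orbitals: 1 + 1 + 1 + 1 = 4. Each orbital carries two spin states, so 4 × 2 = 8 states.

8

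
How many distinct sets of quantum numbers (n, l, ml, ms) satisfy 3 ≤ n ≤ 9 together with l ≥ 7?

Per-shell orbital counts meeting the constraint:
n=8 → 15; n=9 → 32.
Orbitals: 15 + 32 = 47. Including both spin states (ms = ±1/2) gives 2 × 47 = 94 states.

94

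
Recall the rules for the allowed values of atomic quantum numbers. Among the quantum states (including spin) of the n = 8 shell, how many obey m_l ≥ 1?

56

With n = 8 the allowed l are 0, 1, …, 7.
The (l, m_l) pairs meeting m_l ≥ 1 give: l=1 → 1; l=2 → 2; l=3 → 3; l=4 → 4; l=5 → 5; l=6 → 6; l=7 → 7.
Orbitals: 1 + 2 + 3 + 4 + 5 + 6 + 7 = 28. Each orbital carries two spin states, so 28 × 2 = 56 states.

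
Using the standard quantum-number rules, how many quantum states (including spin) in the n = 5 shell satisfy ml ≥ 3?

6

For n = 5, l ranges over 0 … 4.
Per l-value: l=3 → 1; l=4 → 2.
Orbitals: 1 + 2 = 3. Each orbital carries two spin states, so 3 × 2 = 6 states.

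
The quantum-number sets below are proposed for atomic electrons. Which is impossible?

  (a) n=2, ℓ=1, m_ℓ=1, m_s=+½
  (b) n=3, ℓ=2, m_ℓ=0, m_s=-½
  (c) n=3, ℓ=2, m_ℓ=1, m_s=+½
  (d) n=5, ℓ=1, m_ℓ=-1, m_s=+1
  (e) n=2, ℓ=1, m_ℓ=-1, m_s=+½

(d) has m_s = +1, but an electron's spin must be ±1/2.
The remaining sets (a), (b), (c), (e) satisfy all four rules.

(d)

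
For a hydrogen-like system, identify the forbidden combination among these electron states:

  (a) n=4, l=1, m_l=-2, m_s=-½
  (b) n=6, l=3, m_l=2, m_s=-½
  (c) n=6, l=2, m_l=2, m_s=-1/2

(a) has |m_l| = 2 > l = 1, violating −l ≤ m_l ≤ l.
The remaining sets (b), (c) satisfy all four rules.

(a)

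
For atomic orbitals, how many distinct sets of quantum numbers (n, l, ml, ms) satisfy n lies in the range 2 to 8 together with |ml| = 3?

Work shell by shell — for each n, count the (l, ml) pairs that satisfy |ml| = 3:
n=4 → 2; n=5 → 4; n=6 → 6; n=7 → 8; n=8 → 10.
Orbitals: 2 + 4 + 6 + 8 + 10 = 30. Including both spin states (ms = ±1/2) gives 2 × 30 = 60 states.

60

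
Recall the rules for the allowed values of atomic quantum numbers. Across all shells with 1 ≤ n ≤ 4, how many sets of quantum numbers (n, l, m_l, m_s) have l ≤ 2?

46

Treat each shell separately and count matching orbitals:
n=1 → 1; n=2 → 4; n=3 → 9; n=4 → 9.
Orbitals: 1 + 4 + 9 + 9 = 23. Including both spin states (m_s = ±1/2) gives 2 × 23 = 46 states.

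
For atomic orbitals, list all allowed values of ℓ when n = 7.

0, 1, 2, 3, 4, 5, 6

ℓ is an integer with 0 ≤ ℓ ≤ n−1, so for n = 7: ℓ = 0, 1, 2, 3, 4, 5, 6.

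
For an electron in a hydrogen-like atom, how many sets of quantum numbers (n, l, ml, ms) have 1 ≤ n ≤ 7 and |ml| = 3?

Go shell by shell, enumerating (l, ml) with |ml| = 3:
n=4 → 2; n=5 → 4; n=6 → 6; n=7 → 8.
Orbitals: 2 + 4 + 6 + 8 = 20. Including both spin states (ms = ±1/2) gives 2 × 20 = 40 states.

40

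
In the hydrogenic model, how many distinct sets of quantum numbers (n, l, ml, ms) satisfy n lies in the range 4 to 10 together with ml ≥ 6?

40

Count contributing orbitals for each principal shell:
n=7 → 1; n=8 → 3; n=9 → 6; n=10 → 10.
Orbitals: 1 + 3 + 6 + 10 = 20. Including both spin states (ms = ±1/2) gives 2 × 20 = 40 states.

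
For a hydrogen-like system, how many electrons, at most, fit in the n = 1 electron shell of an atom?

A shell holds 2n² electrons: 2 × 1² = 2 × 1 = 2.

2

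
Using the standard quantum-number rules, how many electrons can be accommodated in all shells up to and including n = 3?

Total orbitals = 1² + 2² + 3² = 14. Doubling for spin gives 28 electrons.

28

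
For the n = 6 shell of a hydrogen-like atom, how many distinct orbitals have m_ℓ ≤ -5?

With n = 6 the allowed ℓ are 0, 1, …, 5.
Contributions: ℓ=5 → 1.
Total orbitals: 1.

1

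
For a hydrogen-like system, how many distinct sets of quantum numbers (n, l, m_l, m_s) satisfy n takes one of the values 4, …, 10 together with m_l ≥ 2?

Go shell by shell, enumerating (l, m_l) with m_l ≥ 2:
n=4 → 3; n=5 → 6; n=6 → 10; n=7 → 15; n=8 → 21; n=9 → 28; n=10 → 36.
Orbitals: 3 + 6 + 10 + 15 + 21 + 28 + 36 = 119. Including both spin states (m_s = ±1/2) gives 2 × 119 = 238 states.

238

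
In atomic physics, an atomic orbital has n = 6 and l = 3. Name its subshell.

l = 3 corresponds to the letter 'f', so the subshell is 6f.

6f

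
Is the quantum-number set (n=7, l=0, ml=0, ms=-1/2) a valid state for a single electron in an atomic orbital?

Valid

n = 7 is a positive integer. l = 0 satisfies 0 ≤ l ≤ n−1 = 6. ml = 0 lies in the range −l … +l (here 0). ms = -1/2 is one of ±1/2.
All four constraints are satisfied.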